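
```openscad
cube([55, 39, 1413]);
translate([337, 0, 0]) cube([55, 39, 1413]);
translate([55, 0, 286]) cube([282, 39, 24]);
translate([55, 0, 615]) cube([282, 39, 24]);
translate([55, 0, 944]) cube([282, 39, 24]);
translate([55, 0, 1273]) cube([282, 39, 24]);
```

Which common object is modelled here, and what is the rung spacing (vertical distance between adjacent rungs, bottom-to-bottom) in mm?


A ladder. The rung spacing is 329 mm.

Two tall 55×39 posts with 4 short bars between them — a ladder. Adjacent rungs sit at z = 286 and z = 615, so the spacing is 615 − 286 = 329 mm.


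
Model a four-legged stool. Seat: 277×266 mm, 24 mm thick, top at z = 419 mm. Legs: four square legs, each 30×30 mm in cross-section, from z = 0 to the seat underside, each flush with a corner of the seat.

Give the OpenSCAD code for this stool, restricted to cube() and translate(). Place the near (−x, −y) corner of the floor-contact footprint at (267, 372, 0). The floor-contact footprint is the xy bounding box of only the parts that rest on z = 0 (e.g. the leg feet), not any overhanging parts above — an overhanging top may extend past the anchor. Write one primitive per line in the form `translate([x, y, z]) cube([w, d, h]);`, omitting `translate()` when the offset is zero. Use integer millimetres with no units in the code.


translate([267, 372, 395]) cube([277, 266, 24]);
translate([267, 372, 0]) cube([30, 30, 395]);
translate([514, 372, 0]) cube([30, 30, 395]);
translate([267, 608, 0]) cube([30, 30, 395]);
translate([514, 608, 0]) cube([30, 30, 395]);


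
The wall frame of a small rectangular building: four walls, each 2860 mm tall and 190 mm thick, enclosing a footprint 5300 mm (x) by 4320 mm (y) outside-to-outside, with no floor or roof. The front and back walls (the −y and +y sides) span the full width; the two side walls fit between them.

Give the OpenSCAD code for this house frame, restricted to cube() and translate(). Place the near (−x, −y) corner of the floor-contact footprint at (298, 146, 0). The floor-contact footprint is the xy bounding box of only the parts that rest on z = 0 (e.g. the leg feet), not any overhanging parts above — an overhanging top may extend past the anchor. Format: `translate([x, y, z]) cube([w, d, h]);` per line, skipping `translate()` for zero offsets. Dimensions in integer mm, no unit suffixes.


translate([298, 146, 0]) cube([5300, 190, 2860]);
translate([298, 4276, 0]) cube([5300, 190, 2860]);
translate([298, 336, 0]) cube([190, 3940, 2860]);
translate([5408, 336, 0]) cube([190, 3940, 2860]);


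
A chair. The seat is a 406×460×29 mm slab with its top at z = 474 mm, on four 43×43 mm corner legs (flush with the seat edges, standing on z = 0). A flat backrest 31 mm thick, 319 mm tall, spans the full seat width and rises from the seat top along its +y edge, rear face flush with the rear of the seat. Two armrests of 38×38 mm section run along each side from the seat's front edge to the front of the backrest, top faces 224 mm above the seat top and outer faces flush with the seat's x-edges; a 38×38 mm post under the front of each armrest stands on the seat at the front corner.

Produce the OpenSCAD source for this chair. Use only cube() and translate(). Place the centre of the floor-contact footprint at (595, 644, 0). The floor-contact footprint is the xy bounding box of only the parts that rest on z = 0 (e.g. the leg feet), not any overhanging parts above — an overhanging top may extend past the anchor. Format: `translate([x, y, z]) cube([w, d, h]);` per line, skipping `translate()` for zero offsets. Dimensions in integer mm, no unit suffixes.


// leg_h = 474 - 29 = 445
// arm post h = 224 - 38 = 186
translate([392, 414, 445]) cube([406, 460, 29]);
translate([392, 414, 0]) cube([43, 43, 445]);
translate([755, 414, 0]) cube([43, 43, 445]);
translate([392, 831, 0]) cube([43, 43, 445]);
translate([755, 831, 0]) cube([43, 43, 445]);
translate([392, 843, 474]) cube([406, 31, 319]);
translate([392, 414, 660]) cube([38, 429, 38]);
translate([760, 414, 660]) cube([38, 429, 38]);
translate([392, 414, 474]) cube([38, 38, 186]);
translate([760, 414, 474]) cube([38, 38, 186]);


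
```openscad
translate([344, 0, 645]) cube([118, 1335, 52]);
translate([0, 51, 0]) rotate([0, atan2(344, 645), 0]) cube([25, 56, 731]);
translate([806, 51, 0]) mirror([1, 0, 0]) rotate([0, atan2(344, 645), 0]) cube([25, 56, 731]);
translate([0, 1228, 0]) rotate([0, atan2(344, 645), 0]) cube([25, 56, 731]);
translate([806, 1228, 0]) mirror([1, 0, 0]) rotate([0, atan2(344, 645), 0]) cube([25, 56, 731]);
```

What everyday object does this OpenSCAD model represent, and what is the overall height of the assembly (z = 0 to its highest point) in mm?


A sawhorse. The overall height is 697 mm.

A beam across two mirrored pairs of raked legs — a sawhorse. The beam's underside is at z = 645 (matching the legs' vertical rise in atan2(344, 645)) and the beam is 52 mm tall, so its top is at 645 + 52 = 697 mm. The raked legs top out at the beam's underside, so that is the highest point.


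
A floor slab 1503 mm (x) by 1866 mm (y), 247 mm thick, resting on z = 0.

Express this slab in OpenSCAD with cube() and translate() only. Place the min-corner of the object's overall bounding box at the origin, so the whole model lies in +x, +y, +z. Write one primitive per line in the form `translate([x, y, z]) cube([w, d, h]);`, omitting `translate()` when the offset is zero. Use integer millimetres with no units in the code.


cube([1503, 1866, 247]);


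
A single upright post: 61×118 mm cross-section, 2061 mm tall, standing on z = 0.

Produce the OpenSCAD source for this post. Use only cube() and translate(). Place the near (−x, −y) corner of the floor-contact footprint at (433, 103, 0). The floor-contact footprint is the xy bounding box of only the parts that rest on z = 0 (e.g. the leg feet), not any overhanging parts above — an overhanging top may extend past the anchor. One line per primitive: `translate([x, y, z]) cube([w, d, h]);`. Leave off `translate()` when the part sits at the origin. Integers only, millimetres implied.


translate([433, 103, 0]) cube([61, 118, 2061]);


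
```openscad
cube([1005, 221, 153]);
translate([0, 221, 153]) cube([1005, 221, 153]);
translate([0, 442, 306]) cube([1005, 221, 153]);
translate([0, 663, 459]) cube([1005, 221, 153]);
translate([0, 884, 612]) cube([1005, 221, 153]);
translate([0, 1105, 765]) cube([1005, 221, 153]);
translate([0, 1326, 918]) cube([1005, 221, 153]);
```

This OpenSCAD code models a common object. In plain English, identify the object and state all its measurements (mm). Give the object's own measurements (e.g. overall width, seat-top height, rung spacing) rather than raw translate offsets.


A straight staircase of 7 solid steps. Each step is 1005 mm wide (x), 221 mm deep (y, the going) and 153 mm tall (the rise). The first step rests on the floor; each subsequent step sits one going further in +y and one rise higher in +z, directly behind and above the previous step with no overlap.


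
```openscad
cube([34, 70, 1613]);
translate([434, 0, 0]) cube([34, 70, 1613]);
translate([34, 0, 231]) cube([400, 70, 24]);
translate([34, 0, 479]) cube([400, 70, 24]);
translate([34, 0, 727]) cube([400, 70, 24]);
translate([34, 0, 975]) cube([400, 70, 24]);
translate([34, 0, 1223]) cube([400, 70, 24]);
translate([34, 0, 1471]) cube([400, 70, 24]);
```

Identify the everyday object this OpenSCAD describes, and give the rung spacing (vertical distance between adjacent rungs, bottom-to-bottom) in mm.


A ladder. The rung spacing is 248 mm.

Two tall 34×70 posts with 6 short bars between them — a ladder. Adjacent rungs sit at z = 231 and z = 479, so the spacing is 479 − 231 = 248 mm.


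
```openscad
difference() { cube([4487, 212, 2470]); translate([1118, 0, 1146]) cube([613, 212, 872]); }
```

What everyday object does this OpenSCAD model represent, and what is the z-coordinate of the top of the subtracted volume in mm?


A wall with a window opening. The window head height is 2018 mm.

A wall with a rectangular opening subtracted — a window. Sill at z = 1146, opening 872 mm tall, so the head is at 1146 + 872 = 2018 mm.


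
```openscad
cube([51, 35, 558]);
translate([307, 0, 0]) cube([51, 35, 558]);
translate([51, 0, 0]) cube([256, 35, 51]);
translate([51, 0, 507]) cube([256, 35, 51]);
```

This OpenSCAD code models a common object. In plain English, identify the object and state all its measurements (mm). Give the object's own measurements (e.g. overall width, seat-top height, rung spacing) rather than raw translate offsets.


A rectangular picture frame lying in the x–z plane (depth along y). The opening is 256 mm wide (x) by 456 mm tall (z), surrounded by a border 51 mm wide on all four sides. The frame is 35 mm deep and is made of two full-height vertical stiles with two horizontal rails fitted between them.


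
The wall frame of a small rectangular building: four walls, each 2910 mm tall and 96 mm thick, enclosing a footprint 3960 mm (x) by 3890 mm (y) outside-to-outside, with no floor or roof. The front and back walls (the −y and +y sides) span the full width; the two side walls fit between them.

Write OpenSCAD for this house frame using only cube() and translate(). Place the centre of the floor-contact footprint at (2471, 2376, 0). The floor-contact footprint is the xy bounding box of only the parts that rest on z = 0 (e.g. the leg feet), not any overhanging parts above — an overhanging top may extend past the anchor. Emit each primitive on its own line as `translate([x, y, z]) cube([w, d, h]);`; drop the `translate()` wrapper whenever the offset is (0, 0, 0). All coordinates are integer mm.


translate([491, 431, 0]) cube([3960, 96, 2910]);
translate([491, 4225, 0]) cube([3960, 96, 2910]);
translate([491, 527, 0]) cube([96, 3698, 2910]);
translate([4355, 527, 0]) cube([96, 3698, 2910]);


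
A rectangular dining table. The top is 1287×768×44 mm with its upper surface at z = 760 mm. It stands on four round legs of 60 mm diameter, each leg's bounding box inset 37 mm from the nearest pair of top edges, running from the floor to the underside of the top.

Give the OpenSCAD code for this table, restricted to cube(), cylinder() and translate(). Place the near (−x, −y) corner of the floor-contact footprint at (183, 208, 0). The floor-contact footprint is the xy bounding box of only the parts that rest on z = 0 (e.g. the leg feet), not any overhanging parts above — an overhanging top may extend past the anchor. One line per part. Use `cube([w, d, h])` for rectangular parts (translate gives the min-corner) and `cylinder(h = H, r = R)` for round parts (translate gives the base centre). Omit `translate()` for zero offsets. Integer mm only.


translate([146, 171, 716]) cube([1287, 768, 44]);
translate([213, 238, 0]) cylinder(h = 716, r = 30);
translate([1366, 238, 0]) cylinder(h = 716, r = 30);
translate([213, 872, 0]) cylinder(h = 716, r = 30);
translate([1366, 872, 0]) cylinder(h = 716, r = 30);


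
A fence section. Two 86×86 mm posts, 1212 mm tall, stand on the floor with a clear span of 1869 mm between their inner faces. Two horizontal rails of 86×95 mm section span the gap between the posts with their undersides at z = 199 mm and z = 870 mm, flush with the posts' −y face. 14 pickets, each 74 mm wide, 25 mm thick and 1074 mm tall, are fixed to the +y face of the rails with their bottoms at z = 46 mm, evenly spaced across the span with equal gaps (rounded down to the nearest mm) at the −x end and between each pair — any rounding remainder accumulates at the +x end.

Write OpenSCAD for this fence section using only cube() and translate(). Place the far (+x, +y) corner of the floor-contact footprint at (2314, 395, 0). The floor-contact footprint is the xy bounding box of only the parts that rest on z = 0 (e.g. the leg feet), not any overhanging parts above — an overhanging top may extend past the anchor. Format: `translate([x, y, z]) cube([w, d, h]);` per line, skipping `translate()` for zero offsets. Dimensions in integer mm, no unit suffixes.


translate([273, 309, 0]) cube([86, 86, 1212]);
translate([2228, 309, 0]) cube([86, 86, 1212]);
translate([359, 309, 199]) cube([1869, 86, 95]);
translate([359, 309, 870]) cube([1869, 86, 95]);
translate([414, 395, 46]) cube([74, 25, 1074]);
translate([543, 395, 46]) cube([74, 25, 1074]);
translate([672, 395, 46]) cube([74, 25, 1074]);
translate([801, 395, 46]) cube([74, 25, 1074]);
translate([930, 395, 46]) cube([74, 25, 1074]);
translate([1059, 395, 46]) cube([74, 25, 1074]);
translate([1188, 395, 46]) cube([74, 25, 1074]);
translate([1317, 395, 46]) cube([74, 25, 1074]);
translate([1446, 395, 46]) cube([74, 25, 1074]);
translate([1575, 395, 46]) cube([74, 25, 1074]);
translate([1704, 395, 46]) cube([74, 25, 1074]);
translate([1833, 395, 46]) cube([74, 25, 1074]);
translate([1962, 395, 46]) cube([74, 25, 1074]);
translate([2091, 395, 46]) cube([74, 25, 1074]);


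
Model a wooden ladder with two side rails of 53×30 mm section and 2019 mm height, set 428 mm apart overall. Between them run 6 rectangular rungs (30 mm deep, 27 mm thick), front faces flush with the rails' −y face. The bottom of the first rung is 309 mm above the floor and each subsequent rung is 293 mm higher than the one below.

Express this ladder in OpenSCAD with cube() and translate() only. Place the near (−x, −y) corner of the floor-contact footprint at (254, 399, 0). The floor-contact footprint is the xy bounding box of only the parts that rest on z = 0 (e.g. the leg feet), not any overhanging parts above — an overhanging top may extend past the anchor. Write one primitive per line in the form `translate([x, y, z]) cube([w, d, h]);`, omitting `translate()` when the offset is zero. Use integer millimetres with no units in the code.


translate([254, 399, 0]) cube([53, 30, 2019]);
translate([629, 399, 0]) cube([53, 30, 2019]);
translate([307, 399, 309]) cube([322, 30, 27]);
translate([307, 399, 602]) cube([322, 30, 27]);
translate([307, 399, 895]) cube([322, 30, 27]);
translate([307, 399, 1188]) cube([322, 30, 27]);
translate([307, 399, 1481]) cube([322, 30, 27]);
translate([307, 399, 1774]) cube([322, 30, 27]);


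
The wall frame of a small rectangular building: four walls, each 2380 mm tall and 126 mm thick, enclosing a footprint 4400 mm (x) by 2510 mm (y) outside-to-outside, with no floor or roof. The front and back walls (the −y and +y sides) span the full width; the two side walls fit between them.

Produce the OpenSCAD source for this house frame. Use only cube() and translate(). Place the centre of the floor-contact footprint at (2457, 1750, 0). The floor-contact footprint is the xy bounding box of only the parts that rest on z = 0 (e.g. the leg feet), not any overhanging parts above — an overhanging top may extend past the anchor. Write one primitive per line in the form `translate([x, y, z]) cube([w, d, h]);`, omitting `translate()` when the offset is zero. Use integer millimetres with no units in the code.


translate([257, 495, 0]) cube([4400, 126, 2380]);
translate([257, 2879, 0]) cube([4400, 126, 2380]);
translate([257, 621, 0]) cube([126, 2258, 2380]);
translate([4531, 621, 0]) cube([126, 2258, 2380]);


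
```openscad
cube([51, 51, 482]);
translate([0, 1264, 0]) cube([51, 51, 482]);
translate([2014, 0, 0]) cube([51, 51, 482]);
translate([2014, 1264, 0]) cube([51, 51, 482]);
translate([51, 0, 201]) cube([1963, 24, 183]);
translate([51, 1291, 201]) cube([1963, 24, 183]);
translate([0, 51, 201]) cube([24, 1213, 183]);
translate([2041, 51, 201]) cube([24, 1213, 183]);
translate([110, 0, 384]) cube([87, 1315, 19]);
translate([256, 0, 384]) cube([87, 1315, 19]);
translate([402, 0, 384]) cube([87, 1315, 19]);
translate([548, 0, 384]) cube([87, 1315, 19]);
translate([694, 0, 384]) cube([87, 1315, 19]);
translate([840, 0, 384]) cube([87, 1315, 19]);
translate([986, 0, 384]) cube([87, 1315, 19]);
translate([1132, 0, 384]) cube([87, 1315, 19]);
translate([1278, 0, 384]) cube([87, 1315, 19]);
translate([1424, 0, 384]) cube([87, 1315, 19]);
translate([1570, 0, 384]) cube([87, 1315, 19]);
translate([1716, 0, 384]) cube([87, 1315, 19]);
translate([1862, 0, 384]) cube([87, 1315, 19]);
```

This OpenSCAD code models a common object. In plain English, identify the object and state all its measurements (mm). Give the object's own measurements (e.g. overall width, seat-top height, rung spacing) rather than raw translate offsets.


A bed frame 2065 mm long (x) by 1315 mm wide (y). Four 51×51 mm corner posts, 482 mm tall, at the corners of the footprint. Four rails of 24 mm thickness and 183 mm height run between adjacent posts with their undersides at z = 201 mm, their outer faces flush with the outside of the frame (the two x-running rails run between the posts' inner faces; the two y-running rails run between the posts' inner faces). 13 slats, each 87 mm wide (x) and 19 mm thick, lie across the top of the two x-running rails, running the full 1315 mm width of the frame in y; along x they sit between the end posts with a 59 mm gap after the −x posts and between neighbouring slats, leaving 65 mm before the +x posts.


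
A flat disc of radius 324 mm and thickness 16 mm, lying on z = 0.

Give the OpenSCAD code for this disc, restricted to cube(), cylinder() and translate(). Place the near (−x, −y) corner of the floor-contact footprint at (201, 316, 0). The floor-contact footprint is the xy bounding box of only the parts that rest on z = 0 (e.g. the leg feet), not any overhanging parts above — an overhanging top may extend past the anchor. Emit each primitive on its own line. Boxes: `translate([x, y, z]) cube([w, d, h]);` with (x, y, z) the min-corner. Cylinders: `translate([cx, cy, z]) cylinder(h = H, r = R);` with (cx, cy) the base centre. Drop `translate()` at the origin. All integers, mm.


translate([525, 640, 0]) cylinder(h = 16, r = 324);


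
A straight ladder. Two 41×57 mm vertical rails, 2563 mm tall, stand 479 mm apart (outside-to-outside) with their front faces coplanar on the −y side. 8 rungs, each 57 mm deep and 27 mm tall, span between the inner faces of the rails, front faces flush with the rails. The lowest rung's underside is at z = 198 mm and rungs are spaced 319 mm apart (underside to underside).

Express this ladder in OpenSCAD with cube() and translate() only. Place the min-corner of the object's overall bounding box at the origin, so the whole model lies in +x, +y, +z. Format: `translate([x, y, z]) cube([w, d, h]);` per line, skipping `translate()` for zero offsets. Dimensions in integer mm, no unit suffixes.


cube([41, 57, 2563]);
translate([438, 0, 0]) cube([41, 57, 2563]);
translate([41, 0, 198]) cube([397, 57, 27]);
translate([41, 0, 517]) cube([397, 57, 27]);
translate([41, 0, 836]) cube([397, 57, 27]);
translate([41, 0, 1155]) cube([397, 57, 27]);
translate([41, 0, 1474]) cube([397, 57, 27]);
translate([41, 0, 1793]) cube([397, 57, 27]);
translate([41, 0, 2112]) cube([397, 57, 27]);
translate([41, 0, 2431]) cube([397, 57, 27]);


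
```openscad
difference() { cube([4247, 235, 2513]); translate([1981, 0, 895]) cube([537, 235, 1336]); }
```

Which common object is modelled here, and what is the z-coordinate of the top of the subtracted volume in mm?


A wall with a window opening. The window head height is 2231 mm.

A wall with a rectangular opening subtracted — a window. Sill at z = 895, opening 1336 mm tall, so the head is at 895 + 1336 = 2231 mm.


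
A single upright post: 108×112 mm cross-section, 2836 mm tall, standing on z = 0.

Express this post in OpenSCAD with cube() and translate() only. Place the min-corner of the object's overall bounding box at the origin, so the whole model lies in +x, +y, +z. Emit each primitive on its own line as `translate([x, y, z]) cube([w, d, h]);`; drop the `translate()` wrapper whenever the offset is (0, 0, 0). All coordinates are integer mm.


cube([108, 112, 2836]);


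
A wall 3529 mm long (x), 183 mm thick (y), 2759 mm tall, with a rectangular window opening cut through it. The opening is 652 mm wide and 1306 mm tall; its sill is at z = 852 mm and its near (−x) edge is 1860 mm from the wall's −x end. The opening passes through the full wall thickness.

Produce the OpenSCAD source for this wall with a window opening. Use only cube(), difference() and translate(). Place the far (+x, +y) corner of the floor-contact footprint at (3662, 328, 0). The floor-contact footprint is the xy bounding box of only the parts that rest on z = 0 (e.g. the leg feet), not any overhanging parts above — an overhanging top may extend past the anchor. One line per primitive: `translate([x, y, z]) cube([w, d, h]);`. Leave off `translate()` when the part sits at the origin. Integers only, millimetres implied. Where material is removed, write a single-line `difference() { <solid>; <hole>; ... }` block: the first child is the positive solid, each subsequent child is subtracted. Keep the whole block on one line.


difference() { translate([133, 145, 0]) cube([3529, 183, 2759]); translate([1993, 145, 852]) cube([652, 183, 1306]); }


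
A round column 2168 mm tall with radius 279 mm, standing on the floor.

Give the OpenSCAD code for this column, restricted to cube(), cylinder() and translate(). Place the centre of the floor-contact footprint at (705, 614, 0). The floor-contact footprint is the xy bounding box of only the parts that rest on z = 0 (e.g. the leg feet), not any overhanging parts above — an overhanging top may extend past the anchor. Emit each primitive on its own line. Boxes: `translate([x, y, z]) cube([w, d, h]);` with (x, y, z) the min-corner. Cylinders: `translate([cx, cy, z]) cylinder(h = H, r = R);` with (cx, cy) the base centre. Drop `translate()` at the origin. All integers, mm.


translate([705, 614, 0]) cylinder(h = 2168, r = 279);


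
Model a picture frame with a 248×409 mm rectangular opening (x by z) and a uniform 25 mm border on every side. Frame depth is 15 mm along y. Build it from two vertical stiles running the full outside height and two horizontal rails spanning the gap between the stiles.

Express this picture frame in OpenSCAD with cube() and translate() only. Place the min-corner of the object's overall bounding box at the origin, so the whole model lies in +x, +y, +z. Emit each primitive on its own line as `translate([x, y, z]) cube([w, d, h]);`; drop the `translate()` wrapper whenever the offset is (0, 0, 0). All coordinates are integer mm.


cube([25, 15, 459]);
translate([273, 0, 0]) cube([25, 15, 459]);
translate([25, 0, 0]) cube([248, 15, 25]);
translate([25, 0, 434]) cube([248, 15, 25]);


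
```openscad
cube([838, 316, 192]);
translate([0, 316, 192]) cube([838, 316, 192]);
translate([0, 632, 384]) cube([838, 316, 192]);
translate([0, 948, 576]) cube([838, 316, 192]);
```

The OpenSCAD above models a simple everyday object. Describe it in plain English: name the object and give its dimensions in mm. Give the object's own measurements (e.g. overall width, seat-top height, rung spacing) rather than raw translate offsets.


A straight staircase of 4 solid steps. Each step is 838 mm wide (x), 316 mm deep (y, the going) and 192 mm tall (the rise). The first step rests on the floor; each subsequent step sits one going further in +y and one rise higher in +z, directly behind and above the previous step with no overlap.


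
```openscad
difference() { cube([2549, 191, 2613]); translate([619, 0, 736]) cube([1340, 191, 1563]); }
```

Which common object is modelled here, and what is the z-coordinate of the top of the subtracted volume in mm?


A wall with a window opening. The window head height is 2299 mm.

A wall with a rectangular opening subtracted — a window. Sill at z = 736, opening 1563 mm tall, so the head is at 736 + 1563 = 2299 mm.


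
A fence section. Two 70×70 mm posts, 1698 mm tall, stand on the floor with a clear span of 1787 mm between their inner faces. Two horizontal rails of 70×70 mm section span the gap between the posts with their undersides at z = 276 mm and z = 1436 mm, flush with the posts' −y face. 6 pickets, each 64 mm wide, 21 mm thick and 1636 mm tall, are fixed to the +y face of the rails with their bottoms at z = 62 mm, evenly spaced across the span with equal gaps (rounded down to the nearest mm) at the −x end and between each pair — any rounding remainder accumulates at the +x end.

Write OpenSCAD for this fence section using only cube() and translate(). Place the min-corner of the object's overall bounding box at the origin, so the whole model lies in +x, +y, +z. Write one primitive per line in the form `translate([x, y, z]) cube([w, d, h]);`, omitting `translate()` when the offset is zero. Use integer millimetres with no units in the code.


cube([70, 70, 1698]);
translate([1857, 0, 0]) cube([70, 70, 1698]);
translate([70, 0, 276]) cube([1787, 70, 70]);
translate([70, 0, 1436]) cube([1787, 70, 70]);
translate([270, 70, 62]) cube([64, 21, 1636]);
translate([534, 70, 62]) cube([64, 21, 1636]);
translate([798, 70, 62]) cube([64, 21, 1636]);
translate([1062, 70, 62]) cube([64, 21, 1636]);
translate([1326, 70, 62]) cube([64, 21, 1636]);
translate([1590, 70, 62]) cube([64, 21, 1636]);


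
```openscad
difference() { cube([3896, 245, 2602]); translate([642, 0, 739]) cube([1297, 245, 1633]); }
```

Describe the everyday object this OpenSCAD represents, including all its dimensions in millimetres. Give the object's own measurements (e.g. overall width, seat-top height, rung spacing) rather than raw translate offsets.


A wall 3896 mm long (x), 245 mm thick (y), 2602 mm tall, with a rectangular window opening cut through it. The opening is 1297 mm wide and 1633 mm tall; its sill is at z = 739 mm and its near (−x) edge is 642 mm from the wall's −x end. The opening passes through the full wall thickness.


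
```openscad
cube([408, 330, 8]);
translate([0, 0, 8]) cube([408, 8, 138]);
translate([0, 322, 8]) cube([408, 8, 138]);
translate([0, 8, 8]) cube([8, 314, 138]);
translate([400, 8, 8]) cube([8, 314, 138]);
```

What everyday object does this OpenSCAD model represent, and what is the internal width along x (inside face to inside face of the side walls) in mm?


An open box. The internal width is 392 mm.

A 408×330 base slab with four walls standing on it — an open box. The base is 408 mm wide and the walls are 8 mm thick, so the internal width is 408 − 2 × 8 = 392 mm.


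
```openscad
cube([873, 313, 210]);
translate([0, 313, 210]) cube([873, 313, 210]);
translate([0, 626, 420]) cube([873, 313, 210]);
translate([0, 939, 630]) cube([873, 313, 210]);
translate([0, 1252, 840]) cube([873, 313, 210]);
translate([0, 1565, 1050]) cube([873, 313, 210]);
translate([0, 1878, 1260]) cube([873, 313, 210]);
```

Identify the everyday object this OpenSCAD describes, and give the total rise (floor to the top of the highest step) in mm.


A staircase. The total rise is 1470 mm.

7 identical blocks, each offset up and back from the previous — a staircase. Each step is 210 mm tall and there are 7 of them, so the total rise is 7 × 210 = 1470 mm.


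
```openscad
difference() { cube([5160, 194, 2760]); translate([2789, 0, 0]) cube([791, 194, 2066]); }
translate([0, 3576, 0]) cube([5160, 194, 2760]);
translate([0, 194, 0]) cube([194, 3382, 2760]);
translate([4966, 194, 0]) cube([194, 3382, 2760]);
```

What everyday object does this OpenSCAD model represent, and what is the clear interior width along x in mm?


A single room. The interior width is 4772 mm.

Four walls enclosing a rectangle with a door in the front wall — a room. Outside width 5160 minus two 194 mm walls gives 4772 mm.


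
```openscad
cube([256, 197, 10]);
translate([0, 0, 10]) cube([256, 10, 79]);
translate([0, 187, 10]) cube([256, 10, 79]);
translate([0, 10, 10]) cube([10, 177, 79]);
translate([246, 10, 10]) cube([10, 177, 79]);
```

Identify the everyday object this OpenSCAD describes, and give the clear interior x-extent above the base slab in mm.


An open box. The internal width is 236 mm.

A 256×197 base slab with four walls standing on it — an open box. The base is 256 mm wide and the walls are 10 mm thick, so the internal width is 256 − 2 × 10 = 236 mm.


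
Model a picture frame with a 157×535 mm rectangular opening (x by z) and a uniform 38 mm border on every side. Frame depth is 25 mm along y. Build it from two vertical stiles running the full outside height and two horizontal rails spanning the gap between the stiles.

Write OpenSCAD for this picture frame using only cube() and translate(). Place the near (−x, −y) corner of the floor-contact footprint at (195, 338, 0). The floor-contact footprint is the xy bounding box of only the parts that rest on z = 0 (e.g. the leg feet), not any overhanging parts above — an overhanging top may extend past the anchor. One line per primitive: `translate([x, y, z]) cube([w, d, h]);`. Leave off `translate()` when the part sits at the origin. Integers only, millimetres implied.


translate([195, 338, 0]) cube([38, 25, 611]);
translate([390, 338, 0]) cube([38, 25, 611]);
translate([233, 338, 0]) cube([157, 25, 38]);
translate([233, 338, 573]) cube([157, 25, 38]);


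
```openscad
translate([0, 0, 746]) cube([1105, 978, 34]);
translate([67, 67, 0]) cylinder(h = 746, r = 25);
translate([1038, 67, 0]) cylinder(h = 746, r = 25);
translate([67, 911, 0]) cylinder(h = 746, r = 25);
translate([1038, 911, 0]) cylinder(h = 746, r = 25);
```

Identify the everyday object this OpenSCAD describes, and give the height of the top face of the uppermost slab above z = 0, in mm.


A table. The table height is 780 mm.

A 1105×978×34 slab sits at z = 746 on four Ø50 mm round legs — a table. The top surface is at 746 + 34 = 780 mm.


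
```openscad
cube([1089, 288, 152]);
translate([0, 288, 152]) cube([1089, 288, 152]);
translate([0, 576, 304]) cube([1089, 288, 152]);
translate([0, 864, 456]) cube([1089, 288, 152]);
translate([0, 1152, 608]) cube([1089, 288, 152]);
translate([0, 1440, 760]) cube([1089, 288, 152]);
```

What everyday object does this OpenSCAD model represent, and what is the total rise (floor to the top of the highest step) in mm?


A staircase. The total rise is 912 mm.

6 identical blocks, each offset up and back from the previous — a staircase. Each step is 152 mm tall and there are 6 of them, so the total rise is 6 × 152 = 912 mm.


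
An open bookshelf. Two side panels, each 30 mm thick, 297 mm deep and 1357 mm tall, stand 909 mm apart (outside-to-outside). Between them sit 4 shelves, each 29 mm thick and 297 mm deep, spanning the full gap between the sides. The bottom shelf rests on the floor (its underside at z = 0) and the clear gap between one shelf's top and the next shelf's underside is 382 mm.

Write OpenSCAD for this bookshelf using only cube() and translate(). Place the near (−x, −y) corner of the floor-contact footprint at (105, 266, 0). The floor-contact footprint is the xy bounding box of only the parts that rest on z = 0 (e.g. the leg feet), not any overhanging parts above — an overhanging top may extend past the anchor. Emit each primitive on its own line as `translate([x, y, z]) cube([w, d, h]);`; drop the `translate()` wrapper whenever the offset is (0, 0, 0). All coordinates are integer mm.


translate([105, 266, 0]) cube([30, 297, 1357]);
translate([984, 266, 0]) cube([30, 297, 1357]);
translate([135, 266, 0]) cube([849, 297, 29]);
translate([135, 266, 411]) cube([849, 297, 29]);
translate([135, 266, 822]) cube([849, 297, 29]);
translate([135, 266, 1233]) cube([849, 297, 29]);


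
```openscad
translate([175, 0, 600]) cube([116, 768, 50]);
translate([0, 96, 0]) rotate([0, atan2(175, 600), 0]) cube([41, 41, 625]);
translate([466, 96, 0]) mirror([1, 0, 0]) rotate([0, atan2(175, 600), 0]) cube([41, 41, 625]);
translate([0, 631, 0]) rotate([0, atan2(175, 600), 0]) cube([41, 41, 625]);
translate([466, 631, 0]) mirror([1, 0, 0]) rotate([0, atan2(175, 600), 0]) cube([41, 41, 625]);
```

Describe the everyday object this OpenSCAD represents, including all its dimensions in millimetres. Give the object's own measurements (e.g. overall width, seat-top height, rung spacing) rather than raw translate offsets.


A sawhorse. A 116×768×50 mm beam (x, y, z) sits on two A-frame leg pairs. Each pair is two raked legs of 41×41 mm section (41 mm along y) splaying symmetrically in x. Each leg rises 600 mm vertically over 175 mm of horizontal reach and is 625 mm long along its own axis. Every leg's outer bottom edge rests on the floor and its outer top edge meets a bottom edge of the beam — the left legs (tilting toward +x) meet the beam's −x bottom edge, the right legs (their mirror images, tilting toward −x) meet its +x bottom edge — so the leg tops tuck under the beam, the beam's underside is 600 mm above the floor, and the feet are 466 mm apart outside-to-outside with the beam centred between them. The two leg pairs are set in 96 mm from either end of the beam.


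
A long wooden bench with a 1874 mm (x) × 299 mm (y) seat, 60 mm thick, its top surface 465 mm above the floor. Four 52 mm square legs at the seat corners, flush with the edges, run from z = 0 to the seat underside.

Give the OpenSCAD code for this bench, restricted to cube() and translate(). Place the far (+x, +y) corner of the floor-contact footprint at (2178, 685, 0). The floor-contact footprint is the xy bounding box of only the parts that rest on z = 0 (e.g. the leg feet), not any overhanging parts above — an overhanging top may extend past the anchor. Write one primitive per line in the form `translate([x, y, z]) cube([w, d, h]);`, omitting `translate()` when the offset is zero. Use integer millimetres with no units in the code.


translate([304, 386, 405]) cube([1874, 299, 60]);
translate([304, 386, 0]) cube([52, 52, 405]);
translate([304, 633, 0]) cube([52, 52, 405]);
translate([2126, 386, 0]) cube([52, 52, 405]);
translate([2126, 633, 0]) cube([52, 52, 405]);


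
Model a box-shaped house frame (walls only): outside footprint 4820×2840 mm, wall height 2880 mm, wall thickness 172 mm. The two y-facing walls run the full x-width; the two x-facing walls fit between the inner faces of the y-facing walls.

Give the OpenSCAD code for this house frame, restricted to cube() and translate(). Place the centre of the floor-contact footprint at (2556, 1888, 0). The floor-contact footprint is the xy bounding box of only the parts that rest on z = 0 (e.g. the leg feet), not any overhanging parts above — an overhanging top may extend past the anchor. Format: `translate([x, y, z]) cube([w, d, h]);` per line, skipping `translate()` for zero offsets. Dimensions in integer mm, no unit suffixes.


translate([146, 468, 0]) cube([4820, 172, 2880]);
translate([146, 3136, 0]) cube([4820, 172, 2880]);
translate([146, 640, 0]) cube([172, 2496, 2880]);
translate([4794, 640, 0]) cube([172, 2496, 2880]);


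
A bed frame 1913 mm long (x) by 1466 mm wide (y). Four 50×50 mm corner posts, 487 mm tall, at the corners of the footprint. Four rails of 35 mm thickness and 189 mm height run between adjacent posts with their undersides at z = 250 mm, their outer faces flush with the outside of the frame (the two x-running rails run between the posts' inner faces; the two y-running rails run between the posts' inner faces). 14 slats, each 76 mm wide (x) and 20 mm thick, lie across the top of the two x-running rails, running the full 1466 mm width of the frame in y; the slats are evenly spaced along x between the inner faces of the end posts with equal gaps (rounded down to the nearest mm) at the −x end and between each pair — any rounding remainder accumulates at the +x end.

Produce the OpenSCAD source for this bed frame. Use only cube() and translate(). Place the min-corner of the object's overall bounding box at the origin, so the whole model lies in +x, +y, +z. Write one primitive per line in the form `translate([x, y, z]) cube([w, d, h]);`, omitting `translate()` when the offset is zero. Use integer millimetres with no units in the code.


cube([50, 50, 487]);
translate([0, 1416, 0]) cube([50, 50, 487]);
translate([1863, 0, 0]) cube([50, 50, 487]);
translate([1863, 1416, 0]) cube([50, 50, 487]);
translate([50, 0, 250]) cube([1813, 35, 189]);
translate([50, 1431, 250]) cube([1813, 35, 189]);
translate([0, 50, 250]) cube([35, 1366, 189]);
translate([1878, 50, 250]) cube([35, 1366, 189]);
translate([99, 0, 439]) cube([76, 1466, 20]);
translate([224, 0, 439]) cube([76, 1466, 20]);
translate([349, 0, 439]) cube([76, 1466, 20]);
translate([474, 0, 439]) cube([76, 1466, 20]);
translate([599, 0, 439]) cube([76, 1466, 20]);
translate([724, 0, 439]) cube([76, 1466, 20]);
translate([849, 0, 439]) cube([76, 1466, 20]);
translate([974, 0, 439]) cube([76, 1466, 20]);
translate([1099, 0, 439]) cube([76, 1466, 20]);
translate([1224, 0, 439]) cube([76, 1466, 20]);
translate([1349, 0, 439]) cube([76, 1466, 20]);
translate([1474, 0, 439]) cube([76, 1466, 20]);
translate([1599, 0, 439]) cube([76, 1466, 20]);
translate([1724, 0, 439]) cube([76, 1466, 20]);


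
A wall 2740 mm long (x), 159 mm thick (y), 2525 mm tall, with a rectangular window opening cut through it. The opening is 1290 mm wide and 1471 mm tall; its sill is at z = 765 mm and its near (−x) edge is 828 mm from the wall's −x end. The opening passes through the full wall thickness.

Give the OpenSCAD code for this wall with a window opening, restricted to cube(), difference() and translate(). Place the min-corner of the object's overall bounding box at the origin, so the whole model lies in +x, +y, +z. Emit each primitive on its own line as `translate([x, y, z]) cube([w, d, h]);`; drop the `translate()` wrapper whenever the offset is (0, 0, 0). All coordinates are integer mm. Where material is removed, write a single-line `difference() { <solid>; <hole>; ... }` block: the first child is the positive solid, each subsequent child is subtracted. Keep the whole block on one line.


difference() { cube([2740, 159, 2525]); translate([828, 0, 765]) cube([1290, 159, 1471]); }


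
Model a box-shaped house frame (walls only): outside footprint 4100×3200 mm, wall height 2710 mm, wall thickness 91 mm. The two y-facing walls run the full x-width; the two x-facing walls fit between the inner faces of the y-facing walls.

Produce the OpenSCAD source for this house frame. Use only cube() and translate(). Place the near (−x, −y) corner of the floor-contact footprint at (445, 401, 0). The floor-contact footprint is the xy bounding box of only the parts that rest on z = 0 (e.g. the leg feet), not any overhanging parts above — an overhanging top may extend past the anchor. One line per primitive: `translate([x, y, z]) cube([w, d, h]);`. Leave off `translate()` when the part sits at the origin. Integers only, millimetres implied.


translate([445, 401, 0]) cube([4100, 91, 2710]);
translate([445, 3510, 0]) cube([4100, 91, 2710]);
translate([445, 492, 0]) cube([91, 3018, 2710]);
translate([4454, 492, 0]) cube([91, 3018, 2710]);


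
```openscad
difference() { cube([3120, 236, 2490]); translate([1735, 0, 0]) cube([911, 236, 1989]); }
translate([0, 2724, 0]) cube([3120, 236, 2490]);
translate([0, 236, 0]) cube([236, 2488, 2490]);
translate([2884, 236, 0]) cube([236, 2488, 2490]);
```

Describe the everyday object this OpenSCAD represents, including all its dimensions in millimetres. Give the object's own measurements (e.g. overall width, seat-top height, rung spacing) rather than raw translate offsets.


A single room: four walls, each 2490 mm tall and 236 mm thick, enclosing an outside footprint 3120×2960 mm (x × y), no floor or roof. The front and back walls (−y and +y sides) run the full x-width; the side walls fit between their inner faces. A door opening 911 mm wide and 1989 mm tall is cut through the front wall from the floor up, its −x edge 1735 mm from the wall's −x end.


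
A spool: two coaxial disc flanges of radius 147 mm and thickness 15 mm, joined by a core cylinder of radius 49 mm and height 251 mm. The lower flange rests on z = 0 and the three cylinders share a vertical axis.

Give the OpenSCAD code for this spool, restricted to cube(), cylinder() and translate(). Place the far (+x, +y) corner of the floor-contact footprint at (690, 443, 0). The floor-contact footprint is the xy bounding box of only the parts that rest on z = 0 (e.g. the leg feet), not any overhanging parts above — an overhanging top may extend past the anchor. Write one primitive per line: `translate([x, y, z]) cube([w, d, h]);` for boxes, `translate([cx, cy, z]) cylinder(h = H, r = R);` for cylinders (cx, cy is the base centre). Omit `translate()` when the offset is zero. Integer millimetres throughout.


translate([543, 296, 0]) cylinder(h = 15, r = 147);
translate([543, 296, 15]) cylinder(h = 251, r = 49);
translate([543, 296, 266]) cylinder(h = 15, r = 147);
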